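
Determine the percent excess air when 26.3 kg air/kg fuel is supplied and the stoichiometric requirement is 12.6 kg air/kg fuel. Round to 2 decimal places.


Excess air = actual - stoichiometric = 26.3 - 12.6 = 13.70 kg/kg fuel
Excess air % = (excess / stoich) * 100 = (13.70 / 12.6) * 100 = 108.73%


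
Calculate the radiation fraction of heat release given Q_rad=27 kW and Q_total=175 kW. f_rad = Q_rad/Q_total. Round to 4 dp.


f_rad = Q_rad / Q_total
f_rad = 27 / 175 = 0.1543


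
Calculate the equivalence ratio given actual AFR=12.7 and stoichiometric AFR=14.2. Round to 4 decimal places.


phi = AFR_stoich / AFR_actual
phi = 14.2 / 12.7 = 1.1181


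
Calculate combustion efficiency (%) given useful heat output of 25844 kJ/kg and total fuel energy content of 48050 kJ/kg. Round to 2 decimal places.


Efficiency = (Q_useful / Q_fuel) * 100
Efficiency = (25844 / 48050) * 100
Efficiency = 0.5379 * 100 = 53.79%


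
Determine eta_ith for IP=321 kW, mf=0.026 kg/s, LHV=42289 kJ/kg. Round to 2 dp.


eta_ith = (IP / (mf * LHV)) * 100
Denominator = 0.026 * 42289 = 1099.5140 kW
eta_ith = (321 / 1099.5140) * 100 = 29.19%


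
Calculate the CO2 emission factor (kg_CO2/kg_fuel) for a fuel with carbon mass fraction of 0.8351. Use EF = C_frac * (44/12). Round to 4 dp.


EF = C_frac * (M_CO2 / M_C)
EF = 0.8351 * (44/12)
EF = 0.8351 * 3.666667 = 3.0620 kg_CO2/kg_fuel


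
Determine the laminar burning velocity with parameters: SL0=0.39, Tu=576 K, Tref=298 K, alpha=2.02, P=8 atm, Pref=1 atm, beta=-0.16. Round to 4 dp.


SL = SL0 * (Tu/Tref)^alpha * (P/Pref)^beta
T ratio = 576/298 = 1.93288591
(T ratio)^alpha = 1.93288591^2.02 = 3.785616
(P/Pref)^beta = 8^(-0.16) = 0.716978
SL = 0.39 * 3.785616 * 0.716978 = 1.0585 m/s


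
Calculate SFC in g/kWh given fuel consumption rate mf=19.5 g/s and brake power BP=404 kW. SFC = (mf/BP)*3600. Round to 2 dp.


SFC = (mf / BP) * 3600
Rate = 19.5 / 404 = 0.048267 g/(s*kW)
SFC = 0.048267 * 3600 = 173.76 g/kWh


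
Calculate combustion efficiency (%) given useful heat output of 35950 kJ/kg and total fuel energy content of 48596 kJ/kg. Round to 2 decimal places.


Efficiency = (Q_useful / Q_fuel) * 100
Efficiency = (35950 / 48596) * 100
Efficiency = 0.7398 * 100 = 73.98%


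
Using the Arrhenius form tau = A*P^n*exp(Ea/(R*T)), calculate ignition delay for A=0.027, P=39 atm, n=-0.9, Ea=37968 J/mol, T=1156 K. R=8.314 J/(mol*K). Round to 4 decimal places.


tau = A * P^n * exp(Ea/(R*T))
P^n = 39^(-0.9) = 0.03698638
Ea/(R*T) = 37968/(8.314*1156) = 3.950480
exp(Ea/(R*T)) = 51.960301
tau = 0.027 * 0.03698638 * 51.960301 = 0.0519 ms


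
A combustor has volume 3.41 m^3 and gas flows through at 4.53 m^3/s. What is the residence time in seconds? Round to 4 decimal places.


tau = V / Q_flow
tau = 3.41 / 4.53 = 0.7528 s


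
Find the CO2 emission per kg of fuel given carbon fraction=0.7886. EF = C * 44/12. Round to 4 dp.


EF = C_frac * (M_CO2 / M_C)
EF = 0.7886 * (44/12)
EF = 0.7886 * 3.666667 = 2.8915 kg_CO2/kg_fuel


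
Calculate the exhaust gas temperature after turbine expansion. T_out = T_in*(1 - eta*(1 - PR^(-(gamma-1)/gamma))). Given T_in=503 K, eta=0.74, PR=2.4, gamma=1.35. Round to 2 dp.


T_out = T_in * (1 - eta * (1 - PR^(-(gamma-1)/gamma)))
Exponent = -(1.35-1)/1.35 = -0.25925926
PR^exp = 2.4^(-0.25925926) = 0.79694200
Factor = 1 - 0.74*(1 - 0.79694200) = 0.84973708
T_out = 503 * 0.84973708 = 427.42 K


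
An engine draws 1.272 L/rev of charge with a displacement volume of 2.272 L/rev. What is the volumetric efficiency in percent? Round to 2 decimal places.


eta_v = (V_actual / V_disp) * 100
Ratio = 1.272 / 2.272 = 0.5599
eta_v = 0.5599 * 100 = 55.99%


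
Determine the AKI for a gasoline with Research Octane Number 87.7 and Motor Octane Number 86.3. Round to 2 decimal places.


AKI = (RON + MON) / 2
AKI = (87.7 + 86.3) / 2
AKI = 174.0 / 2 = 87.00


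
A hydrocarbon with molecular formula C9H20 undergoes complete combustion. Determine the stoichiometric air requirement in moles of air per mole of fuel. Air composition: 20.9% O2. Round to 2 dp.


Balanced combustion: C9H20 + 14 O2 -> 9 CO2 + 10 H2O
O2 needed = C + H/4 = 9 + 20/4 = 14.00 moles
Air moles = O2 / 0.209 = 14.00 / 0.209 = 66.99 moles air


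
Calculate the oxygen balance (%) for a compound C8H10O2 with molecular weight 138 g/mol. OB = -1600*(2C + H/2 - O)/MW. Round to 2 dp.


OB = -1600 * (2C + H/2 - O) / MW
Inner = 2*8 + 10/2 - 2 = 19.00
OB = -1600 * 19.00 / 138 = -220.29%


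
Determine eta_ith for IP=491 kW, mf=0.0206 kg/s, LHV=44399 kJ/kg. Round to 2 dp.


eta_ith = (IP / (mf * LHV)) * 100
Denominator = 0.0206 * 44399 = 914.6194 kW
eta_ith = (491 / 914.6194) * 100 = 53.68%


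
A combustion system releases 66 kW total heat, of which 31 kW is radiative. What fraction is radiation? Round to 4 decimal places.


f_rad = Q_rad / Q_total
f_rad = 31 / 66 = 0.4697


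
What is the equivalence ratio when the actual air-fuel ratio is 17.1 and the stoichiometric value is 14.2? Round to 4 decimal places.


phi = AFR_stoich / AFR_actual
phi = 14.2 / 17.1 = 0.8304


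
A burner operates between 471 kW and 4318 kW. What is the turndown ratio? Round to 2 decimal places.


TDR = Q_max / Q_min
TDR = 4318 / 471 = 9.17


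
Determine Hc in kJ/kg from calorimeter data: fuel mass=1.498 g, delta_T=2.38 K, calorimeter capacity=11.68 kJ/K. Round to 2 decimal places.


Hc = C_cal * delta_T / m_fuel
Q_released = 11.68 * 2.38 = 27.7984 kJ
m_fuel = 1.498 g = 1.498/1000 kg = 0.001498 kg
Hc = 27.7984 / 0.001498 = 18557.01 kJ/kg


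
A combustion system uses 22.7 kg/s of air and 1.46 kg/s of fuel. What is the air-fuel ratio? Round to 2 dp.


AFR = m_air / m_fuel
AFR = 22.7 / 1.46 = 15.55


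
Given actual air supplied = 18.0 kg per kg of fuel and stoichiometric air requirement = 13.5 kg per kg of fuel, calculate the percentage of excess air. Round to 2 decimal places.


Excess air = actual - stoichiometric = 18.0 - 13.5 = 4.50 kg/kg fuel
Excess air % = (excess / stoich) * 100 = (4.50 / 13.5) * 100 = 33.33%


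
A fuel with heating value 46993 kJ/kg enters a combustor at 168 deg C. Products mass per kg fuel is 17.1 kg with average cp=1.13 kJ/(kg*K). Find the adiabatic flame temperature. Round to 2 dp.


T_ad = T_in + Hc / (m_p * cp)
Denominator = 17.1 * 1.13 = 19.3230
Temperature rise = 46993 / 19.3230 = 2431.97 K
T_ad = 168 + 2431.97 = 2599.97 deg C


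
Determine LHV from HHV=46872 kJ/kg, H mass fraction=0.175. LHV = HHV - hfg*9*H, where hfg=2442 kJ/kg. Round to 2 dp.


LHV = HHV - hfg * 9 * H
Water correction = 2442 * 9 * 0.175 = 3846.150 kJ/kg
LHV = 46872 - 3846.150 = 43025.85 kJ/kg


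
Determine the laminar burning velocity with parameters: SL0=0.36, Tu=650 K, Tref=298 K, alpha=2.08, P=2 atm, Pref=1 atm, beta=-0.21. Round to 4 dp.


SL = SL0 * (Tu/Tref)^alpha * (P/Pref)^beta
T ratio = 650/298 = 2.18120805
(T ratio)^alpha = 2.18120805^2.08 = 5.063956
(P/Pref)^beta = 2^(-0.21) = 0.864537
SL = 0.36 * 5.063956 * 0.864537 = 1.5761 m/s


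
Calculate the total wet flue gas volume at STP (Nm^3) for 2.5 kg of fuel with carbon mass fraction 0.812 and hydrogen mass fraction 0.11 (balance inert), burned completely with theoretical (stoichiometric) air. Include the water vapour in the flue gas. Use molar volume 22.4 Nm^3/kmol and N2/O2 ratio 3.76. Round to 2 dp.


Per kg fuel: CO2 = (C/12 kmol)*22.4 = (0.812/12)*22.4 = 1.51573 Nm^3
Per kg fuel: H2O = (H/2 kmol)*22.4 = (0.11/2)*22.4 = 1.23200 Nm^3
O2 needed per kg fuel = C/12 + H/4 = 0.812/12 + 0.11/4 = 0.09516667 kmol
Per kg fuel: N2 = O2*3.76*22.4 = 0.09516667*3.76*22.4 = 8.01532 Nm^3
Total per kg = 1.51573 + 1.23200 + 8.01532 = 10.76305 Nm^3
Total = 10.76305 * 2.5 = 26.91 Nm^3


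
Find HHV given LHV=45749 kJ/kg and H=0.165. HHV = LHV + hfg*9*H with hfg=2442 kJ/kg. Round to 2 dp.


HHV = LHV + hfg * 9 * H
Water addition = 2442 * 9 * 0.165 = 3626.370 kJ/kg
HHV = 45749 + 3626.370 = 49375.37 kJ/kg


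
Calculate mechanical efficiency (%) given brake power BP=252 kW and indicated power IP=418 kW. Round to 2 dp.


eta_mech = (BP / IP) * 100
Ratio = 252 / 418 = 0.6029
eta_mech = 0.6029 * 100 = 60.29%


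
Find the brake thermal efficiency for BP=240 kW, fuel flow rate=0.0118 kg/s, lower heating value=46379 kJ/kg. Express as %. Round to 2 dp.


eta_BTE = (BP / (mf * LHV)) * 100
Denominator = 0.0118 * 46379 = 547.2722 kW
eta_BTE = (240 / 547.2722) * 100 = 43.85%


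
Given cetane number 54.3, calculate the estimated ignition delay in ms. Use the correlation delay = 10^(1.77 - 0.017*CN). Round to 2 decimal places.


delay = 10^(1.77 - 0.017*CN)
Exponent = 1.77 - 0.017*54.3 = 0.8469
delay = 10^0.8469 = 7.03 ms


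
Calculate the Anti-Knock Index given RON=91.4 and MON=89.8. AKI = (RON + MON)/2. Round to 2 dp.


AKI = (RON + MON) / 2
AKI = (91.4 + 89.8) / 2
AKI = 181.2 / 2 = 90.60


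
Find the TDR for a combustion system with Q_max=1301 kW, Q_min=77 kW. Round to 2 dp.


TDR = Q_max / Q_min
TDR = 1301 / 77 = 16.90


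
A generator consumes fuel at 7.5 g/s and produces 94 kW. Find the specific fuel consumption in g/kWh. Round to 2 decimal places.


SFC = (mf / BP) * 3600
Rate = 7.5 / 94 = 0.079787 g/(s*kW)
SFC = 0.079787 * 3600 = 287.23 g/kWh


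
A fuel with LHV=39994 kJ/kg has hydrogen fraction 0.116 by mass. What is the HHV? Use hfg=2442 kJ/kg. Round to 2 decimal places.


HHV = LHV + hfg * 9 * H
Water addition = 2442 * 9 * 0.116 = 2549.448 kJ/kg
HHV = 39994 + 2549.448 = 42543.45 kJ/kg


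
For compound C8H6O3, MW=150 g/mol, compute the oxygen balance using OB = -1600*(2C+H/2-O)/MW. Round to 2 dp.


OB = -1600 * (2C + H/2 - O) / MW
Inner = 2*8 + 6/2 - 3 = 16.00
OB = -1600 * 16.00 / 150 = -170.67%


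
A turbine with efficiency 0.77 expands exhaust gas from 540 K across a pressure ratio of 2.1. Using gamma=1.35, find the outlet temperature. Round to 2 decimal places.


T_out = T_in * (1 - eta * (1 - PR^(-(gamma-1)/gamma)))
Exponent = -(1.35-1)/1.35 = -0.25925926
PR^exp = 2.1^(-0.25925926) = 0.82501466
Factor = 1 - 0.77*(1 - 0.82501466) = 0.86526129
T_out = 540 * 0.86526129 = 467.24 K


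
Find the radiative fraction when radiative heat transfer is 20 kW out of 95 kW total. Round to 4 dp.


f_rad = Q_rad / Q_total
f_rad = 20 / 95 = 0.2105


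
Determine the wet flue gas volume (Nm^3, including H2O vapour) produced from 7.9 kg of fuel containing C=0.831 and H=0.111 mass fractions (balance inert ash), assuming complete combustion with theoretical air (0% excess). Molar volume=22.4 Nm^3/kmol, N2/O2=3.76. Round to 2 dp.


Per kg fuel: CO2 = (C/12 kmol)*22.4 = (0.831/12)*22.4 = 1.55120 Nm^3
Per kg fuel: H2O = (H/2 kmol)*22.4 = (0.111/2)*22.4 = 1.24320 Nm^3
O2 needed per kg fuel = C/12 + H/4 = 0.831/12 + 0.111/4 = 0.09700000 kmol
Per kg fuel: N2 = O2*3.76*22.4 = 0.09700000*3.76*22.4 = 8.16973 Nm^3
Total per kg = 1.55120 + 1.24320 + 8.16973 = 10.96413 Nm^3
Total = 10.96413 * 7.9 = 86.62 Nm^3


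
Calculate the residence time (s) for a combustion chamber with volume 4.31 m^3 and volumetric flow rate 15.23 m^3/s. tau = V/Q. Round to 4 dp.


tau = V / Q_flow
tau = 4.31 / 15.23 = 0.2830 s


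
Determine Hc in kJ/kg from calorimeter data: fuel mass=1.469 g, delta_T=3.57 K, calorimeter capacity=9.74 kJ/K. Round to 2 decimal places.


Hc = C_cal * delta_T / m_fuel
Q_released = 9.74 * 3.57 = 34.7718 kJ
m_fuel = 1.469 g = 1.469/1000 kg = 0.001469 kg
Hc = 34.7718 / 0.001469 = 23670.39 kJ/kg


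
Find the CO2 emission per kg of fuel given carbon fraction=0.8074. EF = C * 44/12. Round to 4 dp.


EF = C_frac * (M_CO2 / M_C)
EF = 0.8074 * (44/12)
EF = 0.8074 * 3.666667 = 2.9605 kg_CO2/kg_fuel


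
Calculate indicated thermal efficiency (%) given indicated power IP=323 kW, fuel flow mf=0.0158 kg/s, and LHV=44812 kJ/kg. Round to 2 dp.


eta_ith = (IP / (mf * LHV)) * 100
Denominator = 0.0158 * 44812 = 708.0296 kW
eta_ith = (323 / 708.0296) * 100 = 45.62%


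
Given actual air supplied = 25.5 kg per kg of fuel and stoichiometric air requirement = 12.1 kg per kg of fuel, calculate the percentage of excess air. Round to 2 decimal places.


Excess air = actual - stoichiometric = 25.5 - 12.1 = 13.40 kg/kg fuel
Excess air % = (excess / stoich) * 100 = (13.40 / 12.1) * 100 = 110.74%


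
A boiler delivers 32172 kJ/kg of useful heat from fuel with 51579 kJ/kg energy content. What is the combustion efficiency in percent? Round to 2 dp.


Efficiency = (Q_useful / Q_fuel) * 100
Efficiency = (32172 / 51579) * 100
Efficiency = 0.6237 * 100 = 62.37%


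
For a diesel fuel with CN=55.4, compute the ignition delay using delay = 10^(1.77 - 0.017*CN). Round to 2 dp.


delay = 10^(1.77 - 0.017*CN)
Exponent = 1.77 - 0.017*55.4 = 0.8282
delay = 10^0.8282 = 6.73 ms


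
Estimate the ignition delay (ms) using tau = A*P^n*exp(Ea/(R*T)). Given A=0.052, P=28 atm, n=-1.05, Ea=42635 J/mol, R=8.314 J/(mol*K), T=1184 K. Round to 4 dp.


tau = A * P^n * exp(Ea/(R*T))
P^n = 28^(-1.05) = 0.03023320
Ea/(R*T) = 42635/(8.314*1184) = 4.331163
exp(Ea/(R*T)) = 76.032674
tau = 0.052 * 0.03023320 * 76.032674 = 0.1195 ms


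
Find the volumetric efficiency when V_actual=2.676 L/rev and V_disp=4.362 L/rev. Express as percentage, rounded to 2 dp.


eta_v = (V_actual / V_disp) * 100
Ratio = 2.676 / 4.362 = 0.6135
eta_v = 0.6135 * 100 = 61.35%


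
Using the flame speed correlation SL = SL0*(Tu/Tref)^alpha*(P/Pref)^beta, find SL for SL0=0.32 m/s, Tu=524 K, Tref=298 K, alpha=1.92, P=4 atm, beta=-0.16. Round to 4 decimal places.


SL = SL0 * (Tu/Tref)^alpha * (P/Pref)^beta
T ratio = 524/298 = 1.75838926
(T ratio)^alpha = 1.75838926^1.92 = 2.955431
(P/Pref)^beta = 4^(-0.16) = 0.801070
SL = 0.32 * 2.955431 * 0.801070 = 0.7576 m/s


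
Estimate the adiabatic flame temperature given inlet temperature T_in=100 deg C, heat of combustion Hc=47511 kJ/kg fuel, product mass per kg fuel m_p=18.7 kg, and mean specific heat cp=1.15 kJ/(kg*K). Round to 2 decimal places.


T_ad = T_in + Hc / (m_p * cp)
Denominator = 18.7 * 1.15 = 21.5050
Temperature rise = 47511 / 21.5050 = 2209.30 K
T_ad = 100 + 2209.30 = 2309.30 deg C


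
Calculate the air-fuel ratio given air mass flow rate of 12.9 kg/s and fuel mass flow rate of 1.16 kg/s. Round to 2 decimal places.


AFR = m_air / m_fuel
AFR = 12.9 / 1.16 = 11.12


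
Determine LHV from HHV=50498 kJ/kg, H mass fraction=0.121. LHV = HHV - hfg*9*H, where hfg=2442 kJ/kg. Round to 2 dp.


LHV = HHV - hfg * 9 * H
Water correction = 2442 * 9 * 0.121 = 2659.338 kJ/kg
LHV = 50498 - 2659.338 = 47838.66 kJ/kg


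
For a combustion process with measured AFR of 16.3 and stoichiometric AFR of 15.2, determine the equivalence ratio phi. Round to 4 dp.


phi = AFR_stoich / AFR_actual
phi = 15.2 / 16.3 = 0.9325


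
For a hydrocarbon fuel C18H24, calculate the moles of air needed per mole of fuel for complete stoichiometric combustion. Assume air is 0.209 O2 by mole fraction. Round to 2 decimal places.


Balanced combustion: C18H24 + 24 O2 -> 18 CO2 + 12 H2O
O2 needed = C + H/4 = 18 + 24/4 = 24.00 moles
Air moles = O2 / 0.209 = 24.00 / 0.209 = 114.83 moles air


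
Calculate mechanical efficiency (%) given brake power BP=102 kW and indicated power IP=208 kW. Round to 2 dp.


eta_mech = (BP / IP) * 100
Ratio = 102 / 208 = 0.4904
eta_mech = 0.4904 * 100 = 49.04%


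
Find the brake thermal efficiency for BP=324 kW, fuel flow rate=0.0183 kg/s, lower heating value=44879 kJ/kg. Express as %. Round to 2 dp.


eta_BTE = (BP / (mf * LHV)) * 100
Denominator = 0.0183 * 44879 = 821.2857 kW
eta_BTE = (324 / 821.2857) * 100 = 39.45%


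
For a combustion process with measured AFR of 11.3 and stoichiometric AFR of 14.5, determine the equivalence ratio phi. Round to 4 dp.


phi = AFR_stoich / AFR_actual
phi = 14.5 / 11.3 = 1.2832


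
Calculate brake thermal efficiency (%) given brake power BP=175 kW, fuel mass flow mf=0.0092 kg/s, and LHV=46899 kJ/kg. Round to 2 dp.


eta_BTE = (BP / (mf * LHV)) * 100
Denominator = 0.0092 * 46899 = 431.4708 kW
eta_BTE = (175 / 431.4708) * 100 = 40.56%


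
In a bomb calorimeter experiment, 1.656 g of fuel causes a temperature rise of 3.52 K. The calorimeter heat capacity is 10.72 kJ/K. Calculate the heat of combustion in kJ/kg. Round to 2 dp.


Hc = C_cal * delta_T / m_fuel
Q_released = 10.72 * 3.52 = 37.7344 kJ
m_fuel = 1.656 g = 1.656/1000 kg = 0.001656 kg
Hc = 37.7344 / 0.001656 = 22786.47 kJ/kg


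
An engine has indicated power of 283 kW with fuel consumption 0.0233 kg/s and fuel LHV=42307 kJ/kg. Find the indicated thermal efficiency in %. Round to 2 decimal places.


eta_ith = (IP / (mf * LHV)) * 100
Denominator = 0.0233 * 42307 = 985.7531 kW
eta_ith = (283 / 985.7531) * 100 = 28.71%


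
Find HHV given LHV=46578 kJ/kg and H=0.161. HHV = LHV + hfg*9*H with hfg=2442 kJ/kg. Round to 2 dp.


HHV = LHV + hfg * 9 * H
Water addition = 2442 * 9 * 0.161 = 3538.458 kJ/kg
HHV = 46578 + 3538.458 = 50116.46 kJ/kg


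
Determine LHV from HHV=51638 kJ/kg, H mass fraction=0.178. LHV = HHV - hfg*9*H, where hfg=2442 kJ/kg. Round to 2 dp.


LHV = HHV - hfg * 9 * H
Water correction = 2442 * 9 * 0.178 = 3912.084 kJ/kg
LHV = 51638 - 3912.084 = 47725.92 kJ/kg


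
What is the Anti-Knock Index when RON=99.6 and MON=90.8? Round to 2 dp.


AKI = (RON + MON) / 2
AKI = (99.6 + 90.8) / 2
AKI = 190.4 / 2 = 95.20


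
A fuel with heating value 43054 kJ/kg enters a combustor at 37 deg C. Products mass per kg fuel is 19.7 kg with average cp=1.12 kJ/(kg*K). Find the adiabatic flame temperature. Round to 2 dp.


T_ad = T_in + Hc / (m_p * cp)
Denominator = 19.7 * 1.12 = 22.0640
Temperature rise = 43054 / 22.0640 = 1951.32 K
T_ad = 37 + 1951.32 = 1988.32 deg C


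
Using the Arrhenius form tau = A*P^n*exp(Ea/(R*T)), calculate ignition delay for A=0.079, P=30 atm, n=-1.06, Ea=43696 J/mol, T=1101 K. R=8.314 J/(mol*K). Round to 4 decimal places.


tau = A * P^n * exp(Ea/(R*T))
P^n = 30^(-1.06) = 0.02718013
Ea/(R*T) = 43696/(8.314*1101) = 4.773582
exp(Ea/(R*T)) = 118.342329
tau = 0.079 * 0.02718013 * 118.342329 = 0.2541 ms


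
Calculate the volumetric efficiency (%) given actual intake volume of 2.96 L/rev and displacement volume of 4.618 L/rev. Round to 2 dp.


eta_v = (V_actual / V_disp) * 100
Ratio = 2.96 / 4.618 = 0.6410
eta_v = 0.6410 * 100 = 64.10%


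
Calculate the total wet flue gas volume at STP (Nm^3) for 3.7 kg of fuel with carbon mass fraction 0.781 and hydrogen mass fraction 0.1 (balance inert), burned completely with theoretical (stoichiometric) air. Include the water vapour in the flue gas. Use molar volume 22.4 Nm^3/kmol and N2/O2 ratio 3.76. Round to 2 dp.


Per kg fuel: CO2 = (C/12 kmol)*22.4 = (0.781/12)*22.4 = 1.45787 Nm^3
Per kg fuel: H2O = (H/2 kmol)*22.4 = (0.1/2)*22.4 = 1.12000 Nm^3
O2 needed per kg fuel = C/12 + H/4 = 0.781/12 + 0.1/4 = 0.09008333 kmol
Per kg fuel: N2 = O2*3.76*22.4 = 0.09008333*3.76*22.4 = 7.58718 Nm^3
Total per kg = 1.45787 + 1.12000 + 7.58718 = 10.16505 Nm^3
Total = 10.16505 * 3.7 = 37.61 Nm^3


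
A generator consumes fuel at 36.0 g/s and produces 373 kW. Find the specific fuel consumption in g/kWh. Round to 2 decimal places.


SFC = (mf / BP) * 3600
Rate = 36.0 / 373 = 0.096515 g/(s*kW)
SFC = 0.096515 * 3600 = 347.45 g/kWh


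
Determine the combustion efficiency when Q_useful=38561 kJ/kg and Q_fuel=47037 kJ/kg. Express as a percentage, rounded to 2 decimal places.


Efficiency = (Q_useful / Q_fuel) * 100
Efficiency = (38561 / 47037) * 100
Efficiency = 0.8198 * 100 = 81.98%


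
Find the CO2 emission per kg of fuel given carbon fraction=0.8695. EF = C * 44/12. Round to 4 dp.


EF = C_frac * (M_CO2 / M_C)
EF = 0.8695 * (44/12)
EF = 0.8695 * 3.666667 = 3.1882 kg_CO2/kg_fuel


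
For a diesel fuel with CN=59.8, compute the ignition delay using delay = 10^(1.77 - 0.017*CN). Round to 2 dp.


delay = 10^(1.77 - 0.017*CN)
Exponent = 1.77 - 0.017*59.8 = 0.7534
delay = 10^0.7534 = 5.67 ms


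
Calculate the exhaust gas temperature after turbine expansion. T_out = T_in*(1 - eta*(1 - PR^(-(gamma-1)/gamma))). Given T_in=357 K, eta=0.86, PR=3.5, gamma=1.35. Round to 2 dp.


T_out = T_in * (1 - eta * (1 - PR^(-(gamma-1)/gamma)))
Exponent = -(1.35-1)/1.35 = -0.25925926
PR^exp = 3.5^(-0.25925926) = 0.72267881
Factor = 1 - 0.86*(1 - 0.72267881) = 0.76150378
T_out = 357 * 0.76150378 = 271.86 K


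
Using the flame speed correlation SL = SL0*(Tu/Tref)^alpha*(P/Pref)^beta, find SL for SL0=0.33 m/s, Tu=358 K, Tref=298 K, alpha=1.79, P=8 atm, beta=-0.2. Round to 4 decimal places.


SL = SL0 * (Tu/Tref)^alpha * (P/Pref)^beta
T ratio = 358/298 = 1.20134228
(T ratio)^alpha = 1.20134228^1.79 = 1.388684
(P/Pref)^beta = 8^(-0.2) = 0.659754
SL = 0.33 * 1.388684 * 0.659754 = 0.3023 m/s


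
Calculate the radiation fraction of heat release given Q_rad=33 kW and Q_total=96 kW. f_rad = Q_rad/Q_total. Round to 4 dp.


f_rad = Q_rad / Q_total
f_rad = 33 / 96 = 0.3438


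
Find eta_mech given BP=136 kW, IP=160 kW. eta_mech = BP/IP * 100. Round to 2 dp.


eta_mech = (BP / IP) * 100
Ratio = 136 / 160 = 0.8500
eta_mech = 0.8500 * 100 = 85.00%


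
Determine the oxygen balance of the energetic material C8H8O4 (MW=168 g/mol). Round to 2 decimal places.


OB = -1600 * (2C + H/2 - O) / MW
Inner = 2*8 + 8/2 - 4 = 16.00
OB = -1600 * 16.00 / 168 = -152.38%


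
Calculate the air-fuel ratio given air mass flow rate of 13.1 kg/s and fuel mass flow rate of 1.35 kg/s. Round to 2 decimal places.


AFR = m_air / m_fuel
AFR = 13.1 / 1.35 = 9.70


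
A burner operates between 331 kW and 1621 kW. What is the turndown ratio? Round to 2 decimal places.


TDR = Q_max / Q_min
TDR = 1621 / 331 = 4.90


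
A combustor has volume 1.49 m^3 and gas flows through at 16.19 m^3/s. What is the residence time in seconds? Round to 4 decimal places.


tau = V / Q_flow
tau = 1.49 / 16.19 = 0.0920 s


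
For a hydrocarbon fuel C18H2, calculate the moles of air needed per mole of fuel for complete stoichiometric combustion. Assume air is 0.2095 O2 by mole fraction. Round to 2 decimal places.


Balanced combustion: C18H2 + 18.5 O2 -> 18 CO2 + 1 H2O
O2 needed = C + H/4 = 18 + 2/4 = 18.50 moles
Air moles = O2 / 0.2095 = 18.50 / 0.2095 = 88.31 moles air


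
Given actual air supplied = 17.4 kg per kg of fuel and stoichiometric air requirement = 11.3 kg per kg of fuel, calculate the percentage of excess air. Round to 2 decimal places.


Excess air = actual - stoichiometric = 17.4 - 11.3 = 6.10 kg/kg fuel
Excess air % = (excess / stoich) * 100 = (6.10 / 11.3) * 100 = 53.98%


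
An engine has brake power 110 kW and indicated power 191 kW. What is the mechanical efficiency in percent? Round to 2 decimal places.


eta_mech = (BP / IP) * 100
Ratio = 110 / 191 = 0.5759
eta_mech = 0.5759 * 100 = 57.59%


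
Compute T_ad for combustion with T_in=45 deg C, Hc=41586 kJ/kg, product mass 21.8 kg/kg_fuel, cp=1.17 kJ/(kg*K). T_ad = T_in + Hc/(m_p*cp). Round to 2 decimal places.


T_ad = T_in + Hc / (m_p * cp)
Denominator = 21.8 * 1.17 = 25.5060
Temperature rise = 41586 / 25.5060 = 1630.44 K
T_ad = 45 + 1630.44 = 1675.44 deg C


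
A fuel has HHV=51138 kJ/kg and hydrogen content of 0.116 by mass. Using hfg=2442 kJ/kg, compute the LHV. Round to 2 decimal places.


LHV = HHV - hfg * 9 * H
Water correction = 2442 * 9 * 0.116 = 2549.448 kJ/kg
LHV = 51138 - 2549.448 = 48588.55 kJ/kg


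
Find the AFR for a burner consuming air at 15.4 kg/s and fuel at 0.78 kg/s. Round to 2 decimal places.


AFR = m_air / m_fuel
AFR = 15.4 / 0.78 = 19.74


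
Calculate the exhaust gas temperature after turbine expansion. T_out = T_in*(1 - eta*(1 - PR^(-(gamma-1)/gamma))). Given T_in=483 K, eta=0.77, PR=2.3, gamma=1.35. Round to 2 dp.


T_out = T_in * (1 - eta * (1 - PR^(-(gamma-1)/gamma)))
Exponent = -(1.35-1)/1.35 = -0.25925926
PR^exp = 2.3^(-0.25925926) = 0.80578413
Factor = 1 - 0.77*(1 - 0.80578413) = 0.85045378
T_out = 483 * 0.85045378 = 410.77 K


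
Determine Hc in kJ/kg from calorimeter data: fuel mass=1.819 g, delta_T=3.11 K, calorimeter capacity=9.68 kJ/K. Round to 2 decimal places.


Hc = C_cal * delta_T / m_fuel
Q_released = 9.68 * 3.11 = 30.1048 kJ
m_fuel = 1.819 g = 1.819/1000 kg = 0.001819 kg
Hc = 30.1048 / 0.001819 = 16550.19 kJ/kg


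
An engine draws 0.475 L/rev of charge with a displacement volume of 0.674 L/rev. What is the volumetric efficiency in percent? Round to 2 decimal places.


eta_v = (V_actual / V_disp) * 100
Ratio = 0.475 / 0.674 = 0.7047
eta_v = 0.7047 * 100 = 70.47%


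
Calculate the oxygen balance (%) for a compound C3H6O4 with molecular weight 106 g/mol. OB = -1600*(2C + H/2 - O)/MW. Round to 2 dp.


OB = -1600 * (2C + H/2 - O) / MW
Inner = 2*3 + 6/2 - 4 = 5.00
OB = -1600 * 5.00 / 106 = -75.47%


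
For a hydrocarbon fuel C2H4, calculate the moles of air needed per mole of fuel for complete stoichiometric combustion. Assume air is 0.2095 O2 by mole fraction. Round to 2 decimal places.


Balanced combustion: C2H4 + 3 O2 -> 2 CO2 + 2 H2O
O2 needed = C + H/4 = 2 + 4/4 = 3.00 moles
Air moles = O2 / 0.2095 = 3.00 / 0.2095 = 14.32 moles air


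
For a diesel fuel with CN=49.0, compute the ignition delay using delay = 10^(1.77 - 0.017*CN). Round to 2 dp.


delay = 10^(1.77 - 0.017*CN)
Exponent = 1.77 - 0.017*49.0 = 0.9370
delay = 10^0.9370 = 8.65 ms


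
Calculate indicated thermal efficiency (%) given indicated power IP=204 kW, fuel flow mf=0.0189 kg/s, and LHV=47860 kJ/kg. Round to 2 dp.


eta_ith = (IP / (mf * LHV)) * 100
Denominator = 0.0189 * 47860 = 904.5540 kW
eta_ith = (204 / 904.5540) * 100 = 22.55%


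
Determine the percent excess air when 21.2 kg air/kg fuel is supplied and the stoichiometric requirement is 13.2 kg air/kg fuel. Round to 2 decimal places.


Excess air = actual - stoichiometric = 21.2 - 13.2 = 8.00 kg/kg fuel
Excess air % = (excess / stoich) * 100 = (8.00 / 13.2) * 100 = 60.61%


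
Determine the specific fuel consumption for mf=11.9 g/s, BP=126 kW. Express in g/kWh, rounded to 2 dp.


SFC = (mf / BP) * 3600
Rate = 11.9 / 126 = 0.094444 g/(s*kW)
SFC = 0.094444 * 3600 = 340.00 g/kWh


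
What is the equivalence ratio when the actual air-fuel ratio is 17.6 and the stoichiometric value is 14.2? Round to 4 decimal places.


phi = AFR_stoich / AFR_actual
phi = 14.2 / 17.6 = 0.8068


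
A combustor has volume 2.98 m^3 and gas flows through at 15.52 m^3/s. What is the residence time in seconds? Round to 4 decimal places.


tau = V / Q_flow
tau = 2.98 / 15.52 = 0.1920 s


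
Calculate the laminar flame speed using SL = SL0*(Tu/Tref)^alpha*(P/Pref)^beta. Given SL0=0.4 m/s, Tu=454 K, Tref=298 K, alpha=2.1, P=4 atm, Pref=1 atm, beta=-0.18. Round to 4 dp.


SL = SL0 * (Tu/Tref)^alpha * (P/Pref)^beta
T ratio = 454/298 = 1.52348993
(T ratio)^alpha = 1.52348993^2.1 = 2.420824
(P/Pref)^beta = 4^(-0.18) = 0.779165
SL = 0.4 * 2.420824 * 0.779165 = 0.7545 m/s


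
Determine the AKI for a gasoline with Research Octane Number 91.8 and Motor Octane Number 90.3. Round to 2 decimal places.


AKI = (RON + MON) / 2
AKI = (91.8 + 90.3) / 2
AKI = 182.1 / 2 = 91.05


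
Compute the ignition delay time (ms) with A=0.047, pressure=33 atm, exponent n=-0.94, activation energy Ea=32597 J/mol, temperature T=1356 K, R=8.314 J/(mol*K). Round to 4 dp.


tau = A * P^n * exp(Ea/(R*T))
P^n = 33^(-0.94) = 0.03737635
Ea/(R*T) = 32597/(8.314*1356) = 2.891398
exp(Ea/(R*T)) = 18.018487
tau = 0.047 * 0.03737635 * 18.018487 = 0.0317 ms


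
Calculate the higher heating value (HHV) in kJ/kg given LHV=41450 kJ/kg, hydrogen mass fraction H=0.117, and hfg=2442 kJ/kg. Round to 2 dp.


HHV = LHV + hfg * 9 * H
Water addition = 2442 * 9 * 0.117 = 2571.426 kJ/kg
HHV = 41450 + 2571.426 = 44021.43 kJ/kg


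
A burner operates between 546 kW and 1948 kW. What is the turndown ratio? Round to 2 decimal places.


TDR = Q_max / Q_min
TDR = 1948 / 546 = 3.57


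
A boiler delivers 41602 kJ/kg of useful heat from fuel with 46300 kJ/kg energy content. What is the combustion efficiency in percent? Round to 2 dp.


Efficiency = (Q_useful / Q_fuel) * 100
Efficiency = (41602 / 46300) * 100
Efficiency = 0.8985 * 100 = 89.85%


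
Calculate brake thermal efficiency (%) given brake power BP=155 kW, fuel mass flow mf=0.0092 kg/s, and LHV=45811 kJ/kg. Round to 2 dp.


eta_BTE = (BP / (mf * LHV)) * 100
Denominator = 0.0092 * 45811 = 421.4612 kW
eta_BTE = (155 / 421.4612) * 100 = 36.78%


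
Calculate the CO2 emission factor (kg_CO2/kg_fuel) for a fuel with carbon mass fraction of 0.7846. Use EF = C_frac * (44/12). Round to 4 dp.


EF = C_frac * (M_CO2 / M_C)
EF = 0.7846 * (44/12)
EF = 0.7846 * 3.666667 = 2.8769 kg_CO2/kg_fuel


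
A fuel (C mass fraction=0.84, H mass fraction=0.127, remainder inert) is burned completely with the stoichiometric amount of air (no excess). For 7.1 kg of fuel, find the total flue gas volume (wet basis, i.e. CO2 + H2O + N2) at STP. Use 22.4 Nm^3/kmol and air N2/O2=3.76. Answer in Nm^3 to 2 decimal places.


Per kg fuel: CO2 = (C/12 kmol)*22.4 = (0.84/12)*22.4 = 1.56800 Nm^3
Per kg fuel: H2O = (H/2 kmol)*22.4 = (0.127/2)*22.4 = 1.42240 Nm^3
O2 needed per kg fuel = C/12 + H/4 = 0.84/12 + 0.127/4 = 0.10175000 kmol
Per kg fuel: N2 = O2*3.76*22.4 = 0.10175000*3.76*22.4 = 8.56979 Nm^3
Total per kg = 1.56800 + 1.42240 + 8.56979 = 11.56019 Nm^3
Total = 11.56019 * 7.1 = 82.08 Nm^3


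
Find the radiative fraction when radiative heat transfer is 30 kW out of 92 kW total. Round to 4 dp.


f_rad = Q_rad / Q_total
f_rad = 30 / 92 = 0.3261


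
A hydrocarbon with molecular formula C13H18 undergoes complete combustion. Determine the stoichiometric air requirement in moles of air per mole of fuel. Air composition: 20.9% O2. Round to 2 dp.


Balanced combustion: C13H18 + 17.5 O2 -> 13 CO2 + 9 H2O
O2 needed = C + H/4 = 13 + 18/4 = 17.50 moles
Air moles = O2 / 0.209 = 17.50 / 0.209 = 83.73 moles air


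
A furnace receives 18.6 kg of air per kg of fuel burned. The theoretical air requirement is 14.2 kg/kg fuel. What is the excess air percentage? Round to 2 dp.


Excess air = actual - stoichiometric = 18.6 - 14.2 = 4.40 kg/kg fuel
Excess air % = (excess / stoich) * 100 = (4.40 / 14.2) * 100 = 30.99%


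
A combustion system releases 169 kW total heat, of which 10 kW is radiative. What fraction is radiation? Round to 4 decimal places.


f_rad = Q_rad / Q_total
f_rad = 10 / 169 = 0.0592


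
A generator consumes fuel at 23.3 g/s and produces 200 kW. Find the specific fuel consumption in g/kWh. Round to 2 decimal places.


SFC = (mf / BP) * 3600
Rate = 23.3 / 200 = 0.116500 g/(s*kW)
SFC = 0.116500 * 3600 = 419.40 g/kWh


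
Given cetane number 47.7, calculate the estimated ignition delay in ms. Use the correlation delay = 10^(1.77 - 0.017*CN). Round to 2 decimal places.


delay = 10^(1.77 - 0.017*CN)
Exponent = 1.77 - 0.017*47.7 = 0.9591
delay = 10^0.9591 = 9.10 ms


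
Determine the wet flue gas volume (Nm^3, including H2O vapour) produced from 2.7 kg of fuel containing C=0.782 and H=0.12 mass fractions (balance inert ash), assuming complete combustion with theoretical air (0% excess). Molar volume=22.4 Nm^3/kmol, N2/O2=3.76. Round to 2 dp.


Per kg fuel: CO2 = (C/12 kmol)*22.4 = (0.782/12)*22.4 = 1.45973 Nm^3
Per kg fuel: H2O = (H/2 kmol)*22.4 = (0.12/2)*22.4 = 1.34400 Nm^3
O2 needed per kg fuel = C/12 + H/4 = 0.782/12 + 0.12/4 = 0.09516667 kmol
Per kg fuel: N2 = O2*3.76*22.4 = 0.09516667*3.76*22.4 = 8.01532 Nm^3
Total per kg = 1.45973 + 1.34400 + 8.01532 = 10.81905 Nm^3
Total = 10.81905 * 2.7 = 29.21 Nm^3


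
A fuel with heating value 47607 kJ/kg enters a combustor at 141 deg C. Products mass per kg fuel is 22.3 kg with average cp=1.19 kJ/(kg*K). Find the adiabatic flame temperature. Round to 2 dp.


T_ad = T_in + Hc / (m_p * cp)
Denominator = 22.3 * 1.19 = 26.5370
Temperature rise = 47607 / 26.5370 = 1793.99 K
T_ad = 141 + 1793.99 = 1934.99 deg C


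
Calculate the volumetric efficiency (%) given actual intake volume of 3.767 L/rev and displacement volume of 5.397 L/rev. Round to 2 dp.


eta_v = (V_actual / V_disp) * 100
Ratio = 3.767 / 5.397 = 0.6980
eta_v = 0.6980 * 100 = 69.80%


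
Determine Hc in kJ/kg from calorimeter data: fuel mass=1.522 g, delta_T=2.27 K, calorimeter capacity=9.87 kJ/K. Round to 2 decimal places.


Hc = C_cal * delta_T / m_fuel
Q_released = 9.87 * 2.27 = 22.4049 kJ
m_fuel = 1.522 g = 1.522/1000 kg = 0.001522 kg
Hc = 22.4049 / 0.001522 = 14720.70 kJ/kg


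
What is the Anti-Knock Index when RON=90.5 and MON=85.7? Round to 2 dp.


AKI = (RON + MON) / 2
AKI = (90.5 + 85.7) / 2
AKI = 176.2 / 2 = 88.10


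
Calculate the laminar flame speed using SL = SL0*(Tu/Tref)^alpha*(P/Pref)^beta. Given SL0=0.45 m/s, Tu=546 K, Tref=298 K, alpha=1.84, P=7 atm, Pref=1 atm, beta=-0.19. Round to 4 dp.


SL = SL0 * (Tu/Tref)^alpha * (P/Pref)^beta
T ratio = 546/298 = 1.83221477
(T ratio)^alpha = 1.83221477^1.84 = 3.047029
(P/Pref)^beta = 7^(-0.19) = 0.690926
SL = 0.45 * 3.047029 * 0.690926 = 0.9474 m/s


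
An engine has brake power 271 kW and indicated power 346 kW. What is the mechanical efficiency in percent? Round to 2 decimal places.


eta_mech = (BP / IP) * 100
Ratio = 271 / 346 = 0.7832
eta_mech = 0.7832 * 100 = 78.32%


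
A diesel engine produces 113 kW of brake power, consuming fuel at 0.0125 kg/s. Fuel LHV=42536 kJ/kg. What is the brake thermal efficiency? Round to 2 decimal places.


eta_BTE = (BP / (mf * LHV)) * 100
Denominator = 0.0125 * 42536 = 531.7000 kW
eta_BTE = (113 / 531.7000) * 100 = 21.25%


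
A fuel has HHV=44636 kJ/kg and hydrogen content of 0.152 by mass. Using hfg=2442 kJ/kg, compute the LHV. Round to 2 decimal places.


LHV = HHV - hfg * 9 * H
Water correction = 2442 * 9 * 0.152 = 3340.656 kJ/kg
LHV = 44636 - 3340.656 = 41295.34 kJ/kg


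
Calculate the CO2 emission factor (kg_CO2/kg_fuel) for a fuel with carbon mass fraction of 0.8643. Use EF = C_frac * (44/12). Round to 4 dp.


EF = C_frac * (M_CO2 / M_C)
EF = 0.8643 * (44/12)
EF = 0.8643 * 3.666667 = 3.1691 kg_CO2/kg_fuel


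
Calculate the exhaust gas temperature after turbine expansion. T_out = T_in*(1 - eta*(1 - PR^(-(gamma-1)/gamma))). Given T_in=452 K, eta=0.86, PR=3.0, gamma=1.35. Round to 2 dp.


T_out = T_in * (1 - eta * (1 - PR^(-(gamma-1)/gamma)))
Exponent = -(1.35-1)/1.35 = -0.25925926
PR^exp = 3.0^(-0.25925926) = 0.75214556
Factor = 1 - 0.86*(1 - 0.75214556) = 0.78684518
T_out = 452 * 0.78684518 = 355.65 K


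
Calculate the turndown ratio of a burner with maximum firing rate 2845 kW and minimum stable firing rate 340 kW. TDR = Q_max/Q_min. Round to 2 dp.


TDR = Q_max / Q_min
TDR = 2845 / 340 = 8.37


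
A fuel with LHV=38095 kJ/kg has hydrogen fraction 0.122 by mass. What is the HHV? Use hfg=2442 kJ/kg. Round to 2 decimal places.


HHV = LHV + hfg * 9 * H
Water addition = 2442 * 9 * 0.122 = 2681.316 kJ/kg
HHV = 38095 + 2681.316 = 40776.32 kJ/kg


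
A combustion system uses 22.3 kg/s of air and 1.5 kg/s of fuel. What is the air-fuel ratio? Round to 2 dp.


AFR = m_air / m_fuel
AFR = 22.3 / 1.5 = 14.87


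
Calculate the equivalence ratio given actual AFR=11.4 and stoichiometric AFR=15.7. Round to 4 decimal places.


phi = AFR_stoich / AFR_actual
phi = 15.7 / 11.4 = 1.3772


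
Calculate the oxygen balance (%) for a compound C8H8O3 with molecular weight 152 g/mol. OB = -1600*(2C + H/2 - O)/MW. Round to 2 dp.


OB = -1600 * (2C + H/2 - O) / MW
Inner = 2*8 + 8/2 - 3 = 17.00
OB = -1600 * 17.00 / 152 = -178.95%


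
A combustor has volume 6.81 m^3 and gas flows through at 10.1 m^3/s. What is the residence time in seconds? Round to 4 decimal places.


tau = V / Q_flow
tau = 6.81 / 10.1 = 0.6743 s


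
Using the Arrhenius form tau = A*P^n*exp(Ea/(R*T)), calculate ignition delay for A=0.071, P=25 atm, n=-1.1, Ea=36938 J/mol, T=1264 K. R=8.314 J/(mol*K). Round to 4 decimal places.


tau = A * P^n * exp(Ea/(R*T))
P^n = 25^(-1.1) = 0.02899119
Ea/(R*T) = 36938/(8.314*1264) = 3.514927
exp(Ea/(R*T)) = 33.613467
tau = 0.071 * 0.02899119 * 33.613467 = 0.0692 ms


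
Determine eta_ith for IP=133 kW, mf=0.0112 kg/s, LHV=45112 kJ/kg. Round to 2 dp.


eta_ith = (IP / (mf * LHV)) * 100
Denominator = 0.0112 * 45112 = 505.2544 kW
eta_ith = (133 / 505.2544) * 100 = 26.32%


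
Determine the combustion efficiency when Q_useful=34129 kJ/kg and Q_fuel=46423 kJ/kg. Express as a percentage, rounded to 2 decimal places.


Efficiency = (Q_useful / Q_fuel) * 100
Efficiency = (34129 / 46423) * 100
Efficiency = 0.7352 * 100 = 73.52%


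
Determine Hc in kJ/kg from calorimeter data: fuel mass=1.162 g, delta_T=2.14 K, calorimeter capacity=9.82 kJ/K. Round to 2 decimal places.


Hc = C_cal * delta_T / m_fuel
Q_released = 9.82 * 2.14 = 21.0148 kJ
m_fuel = 1.162 g = 1.162/1000 kg = 0.001162 kg
Hc = 21.0148 / 0.001162 = 18085.03 kJ/kg


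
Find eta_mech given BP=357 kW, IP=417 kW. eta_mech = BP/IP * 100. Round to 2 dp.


eta_mech = (BP / IP) * 100
Ratio = 357 / 417 = 0.8561
eta_mech = 0.8561 * 100 = 85.61%


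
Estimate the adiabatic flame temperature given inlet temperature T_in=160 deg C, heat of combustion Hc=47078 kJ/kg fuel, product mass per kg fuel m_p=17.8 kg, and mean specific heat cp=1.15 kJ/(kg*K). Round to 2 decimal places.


T_ad = T_in + Hc / (m_p * cp)
Denominator = 17.8 * 1.15 = 20.4700
Temperature rise = 47078 / 20.4700 = 2299.85 K
T_ad = 160 + 2299.85 = 2459.85 deg C


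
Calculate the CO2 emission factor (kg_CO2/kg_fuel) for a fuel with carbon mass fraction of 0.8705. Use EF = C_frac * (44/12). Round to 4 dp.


EF = C_frac * (M_CO2 / M_C)
EF = 0.8705 * (44/12)
EF = 0.8705 * 3.666667 = 3.1918 kg_CO2/kg_fuel


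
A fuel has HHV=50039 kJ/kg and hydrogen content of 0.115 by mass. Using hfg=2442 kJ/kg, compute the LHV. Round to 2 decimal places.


LHV = HHV - hfg * 9 * H
Water correction = 2442 * 9 * 0.115 = 2527.470 kJ/kg
LHV = 50039 - 2527.470 = 47511.53 kJ/kg


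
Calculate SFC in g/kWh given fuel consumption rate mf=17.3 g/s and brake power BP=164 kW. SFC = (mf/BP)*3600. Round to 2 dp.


SFC = (mf / BP) * 3600
Rate = 17.3 / 164 = 0.105488 g/(s*kW)
SFC = 0.105488 * 3600 = 379.76 g/kWh


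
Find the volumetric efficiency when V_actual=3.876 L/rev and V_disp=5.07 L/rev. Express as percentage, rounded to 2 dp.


eta_v = (V_actual / V_disp) * 100
Ratio = 3.876 / 5.07 = 0.7645
eta_v = 0.7645 * 100 = 76.45%


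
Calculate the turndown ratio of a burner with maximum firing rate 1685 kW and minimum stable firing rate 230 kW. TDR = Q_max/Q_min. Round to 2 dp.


TDR = Q_max / Q_min
TDR = 1685 / 230 = 7.33


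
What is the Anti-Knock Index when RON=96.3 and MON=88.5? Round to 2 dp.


AKI = (RON + MON) / 2
AKI = (96.3 + 88.5) / 2
AKI = 184.8 / 2 = 92.40


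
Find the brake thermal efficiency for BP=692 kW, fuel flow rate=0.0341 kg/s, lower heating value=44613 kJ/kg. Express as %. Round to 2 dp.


eta_BTE = (BP / (mf * LHV)) * 100
Denominator = 0.0341 * 44613 = 1521.3033 kW
eta_BTE = (692 / 1521.3033) * 100 = 45.49%


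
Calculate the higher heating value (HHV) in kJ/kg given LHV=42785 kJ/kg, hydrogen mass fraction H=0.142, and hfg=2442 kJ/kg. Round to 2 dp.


HHV = LHV + hfg * 9 * H
Water addition = 2442 * 9 * 0.142 = 3120.876 kJ/kg
HHV = 42785 + 3120.876 = 45905.88 kJ/kg


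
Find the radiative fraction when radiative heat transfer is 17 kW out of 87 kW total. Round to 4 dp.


f_rad = Q_rad / Q_total
f_rad = 17 / 87 = 0.1954


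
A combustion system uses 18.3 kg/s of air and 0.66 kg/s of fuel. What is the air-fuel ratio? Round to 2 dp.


AFR = m_air / m_fuel
AFR = 18.3 / 0.66 = 27.73


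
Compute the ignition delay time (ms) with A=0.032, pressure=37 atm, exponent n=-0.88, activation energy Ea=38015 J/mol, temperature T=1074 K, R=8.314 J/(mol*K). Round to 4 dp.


tau = A * P^n * exp(Ea/(R*T))
P^n = 37^(-0.88) = 0.04168526
Ea/(R*T) = 38015/(8.314*1074) = 4.257363
exp(Ea/(R*T)) = 70.623512
tau = 0.032 * 0.04168526 * 70.623512 = 0.0942 ms
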